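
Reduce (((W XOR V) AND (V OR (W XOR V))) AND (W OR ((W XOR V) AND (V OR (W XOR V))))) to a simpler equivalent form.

By absorption (E AND (E OR v) = E) then absorption (E AND (E OR v) = E):
= (W XOR V)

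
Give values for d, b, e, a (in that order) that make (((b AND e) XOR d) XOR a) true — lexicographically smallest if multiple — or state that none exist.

d=0, b=0, e=0, a=1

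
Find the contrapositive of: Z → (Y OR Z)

Contrapositive: NOT (Y OR Z) → NOT Z
Note: A statement and its contrapositive are logically equivalent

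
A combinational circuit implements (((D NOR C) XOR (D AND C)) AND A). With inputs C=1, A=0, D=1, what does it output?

Substituting: (((1 NOR 1) XOR (1 AND 1)) AND 0)
= 0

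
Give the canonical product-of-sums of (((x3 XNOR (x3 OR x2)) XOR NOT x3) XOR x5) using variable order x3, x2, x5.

ΠM(0, 3, 5, 7) = (x3 OR x2 OR x5) AND (x3 OR NOT x2 OR NOT x5) AND (NOT x3 OR x2 OR NOT x5) AND (NOT x3 OR NOT x2 OR NOT x5)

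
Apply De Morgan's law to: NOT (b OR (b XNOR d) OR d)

NOT b AND NOT (b XNOR d) AND NOT d
De Morgan's: NOT(OR of terms) = AND of negations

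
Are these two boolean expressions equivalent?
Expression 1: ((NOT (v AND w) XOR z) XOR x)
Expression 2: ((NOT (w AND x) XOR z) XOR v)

No. Counterexample: with z=0, w=0, x=0, v=1, Expression 1 = 1 but Expression 2 = 0.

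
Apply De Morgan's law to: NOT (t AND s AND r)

NOT t OR NOT s OR NOT r
De Morgan's: NOT(AND of terms) = OR of negations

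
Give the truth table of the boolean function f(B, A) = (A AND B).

B | A | Output
--------------
0 | 0 | 0
0 | 1 | 0
1 | 0 | 0
1 | 1 | 1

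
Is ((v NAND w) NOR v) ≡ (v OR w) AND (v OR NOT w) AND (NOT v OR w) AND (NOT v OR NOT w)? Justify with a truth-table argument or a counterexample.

Yes, they are equivalent — the two output columns agree on all 4 assignments:
v | w | Expression 1 | Expression 2
-----------------------------------
0 | 0 | 0 | 0
0 | 1 | 0 | 0
1 | 0 | 0 | 0
1 | 1 | 0 | 0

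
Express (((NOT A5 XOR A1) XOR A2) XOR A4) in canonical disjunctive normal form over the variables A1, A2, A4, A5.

(NOT A1 AND NOT A2 AND NOT A4 AND NOT A5) OR (NOT A1 AND NOT A2 AND A4 AND A5) OR (NOT A1 AND A2 AND NOT A4 AND A5) OR (NOT A1 AND A2 AND A4 AND NOT A5) OR (A1 AND NOT A2 AND NOT A4 AND A5) OR (A1 AND NOT A2 AND A4 AND NOT A5) OR (A1 AND A2 AND NOT A4 AND NOT A5) OR (A1 AND A2 AND A4 AND A5)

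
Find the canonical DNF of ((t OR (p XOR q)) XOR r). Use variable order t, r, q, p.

(NOT t AND NOT r AND NOT q AND p) OR (NOT t AND NOT r AND q AND NOT p) OR (NOT t AND r AND NOT q AND NOT p) OR (NOT t AND r AND q AND p) OR (t AND NOT r AND NOT q AND NOT p) OR (t AND NOT r AND NOT q AND p) OR (t AND NOT r AND q AND NOT p) OR (t AND NOT r AND q AND p)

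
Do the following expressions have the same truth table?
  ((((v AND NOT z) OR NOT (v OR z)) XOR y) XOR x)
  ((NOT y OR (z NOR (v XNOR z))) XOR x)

No. Counterexample: with y=0, x=0, v=0, z=1, Expression 1 = 0 but Expression 2 = 1.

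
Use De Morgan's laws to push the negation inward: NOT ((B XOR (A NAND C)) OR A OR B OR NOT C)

NOT (B XOR (A NAND C)) AND NOT A AND NOT B AND C
De Morgan's: NOT(OR of terms) = AND of negations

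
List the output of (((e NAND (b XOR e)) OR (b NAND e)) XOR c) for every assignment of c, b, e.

c | b | e | Output
------------------
0 | 0 | 0 | 1
0 | 0 | 1 | 1
0 | 1 | 0 | 1
0 | 1 | 1 | 1
1 | 0 | 0 | 0
1 | 0 | 1 | 0
1 | 1 | 0 | 0
1 | 1 | 1 | 0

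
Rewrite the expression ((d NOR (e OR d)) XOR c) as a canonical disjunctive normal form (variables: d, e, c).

(NOT d AND NOT e AND NOT c) OR (NOT d AND e AND c) OR (d AND NOT e AND c) OR (d AND e AND c)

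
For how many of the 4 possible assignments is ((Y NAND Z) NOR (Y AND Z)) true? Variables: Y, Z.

No assignment satisfies the expression.
Count: 0 out of 4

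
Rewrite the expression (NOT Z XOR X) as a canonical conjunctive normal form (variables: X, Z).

(X OR NOT Z) AND (NOT X OR Z)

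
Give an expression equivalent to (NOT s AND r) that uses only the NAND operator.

(((s NAND s) NAND r) NAND ((s NAND s) NAND r))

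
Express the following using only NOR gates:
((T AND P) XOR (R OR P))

((((((T NOR T) NOR (P NOR P)) NOR ((R NOR P) NOR (R NOR P))) NOR (((T NOR T) NOR (P NOR P)) NOR ((R NOR P) NOR (R NOR P)))) NOR ((((T NOR T) NOR (P NOR P)) NOR ((R NOR P) NOR (R NOR P))) NOR (((T NOR T) NOR (P NOR P)) NOR ((R NOR P) NOR (R NOR P))))) NOR ((((((T NOR T) NOR (P NOR P)) NOR ((T NOR T) NOR (P NOR P))) NOR (((R NOR P) NOR (R NOR P)) NOR ((R NOR P) NOR (R NOR P)))) NOR ((((T NOR T) NOR (P NOR P)) NOR ((T NOR T) NOR (P NOR P))) NOR (((R NOR P) NOR (R NOR P)) NOR ((R NOR P) NOR (R NOR P))))) NOR (((((T NOR T) NOR (P NOR P)) NOR ((T NOR T) NOR (P NOR P))) NOR (((R NOR P) NOR (R NOR P)) NOR ((R NOR P) NOR (R NOR P)))) NOR ((((T NOR T) NOR (P NOR P)) NOR ((T NOR T) NOR (P NOR P))) NOR (((R NOR P) NOR (R NOR P)) NOR ((R NOR P) NOR (R NOR P)))))))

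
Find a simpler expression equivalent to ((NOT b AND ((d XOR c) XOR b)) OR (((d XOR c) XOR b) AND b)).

By distribution ((E AND v) OR (E AND NOT v) = E):
= ((d XOR c) XOR b)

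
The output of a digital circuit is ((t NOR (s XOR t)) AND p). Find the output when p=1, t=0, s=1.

Substituting: ((0 NOR (1 XOR 0)) AND 1)
= 0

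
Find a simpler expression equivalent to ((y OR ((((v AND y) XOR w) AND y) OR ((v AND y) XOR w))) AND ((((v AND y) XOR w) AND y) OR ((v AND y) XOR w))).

By absorption (E AND (E OR v) = E) then absorption (E OR (E AND v) = E):
= ((v AND y) XOR w)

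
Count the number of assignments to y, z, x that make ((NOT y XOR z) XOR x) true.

Satisfying assignments: (0,0,0), (0,1,1), (1,0,1), (1,1,0)
Count: 4 out of 8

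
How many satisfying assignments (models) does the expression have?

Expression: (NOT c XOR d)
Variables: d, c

Satisfying assignments: (0,0), (1,1)
Count: 2 out of 4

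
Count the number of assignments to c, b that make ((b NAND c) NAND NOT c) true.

Satisfying assignments: (1,0), (1,1)
Count: 2 out of 4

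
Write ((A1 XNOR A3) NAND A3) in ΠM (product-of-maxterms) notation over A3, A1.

ΠM(3) = (NOT A3 OR NOT A1)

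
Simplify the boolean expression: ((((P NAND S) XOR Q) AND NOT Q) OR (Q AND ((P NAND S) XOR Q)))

By distribution ((E AND v) OR (E AND NOT v) = E):
= ((P NAND S) XOR Q)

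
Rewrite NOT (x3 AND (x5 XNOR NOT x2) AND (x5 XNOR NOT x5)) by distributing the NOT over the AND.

NOT x3 OR NOT (x5 XNOR NOT x2) OR NOT (x5 XNOR NOT x5)
De Morgan's: NOT(AND of terms) = OR of negations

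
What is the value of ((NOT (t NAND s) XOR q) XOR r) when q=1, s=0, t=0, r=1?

Substituting: ((NOT (0 NAND 0) XOR 1) XOR 1)
= 0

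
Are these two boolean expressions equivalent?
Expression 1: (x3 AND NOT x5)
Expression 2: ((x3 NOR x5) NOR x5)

Yes, they are equivalent — the two output columns agree on all 4 assignments:
x3 | x5 | Expression 1 | Expression 2
-------------------------------------
0 | 0 | 0 | 0
0 | 1 | 0 | 0
1 | 0 | 1 | 1
1 | 1 | 0 | 0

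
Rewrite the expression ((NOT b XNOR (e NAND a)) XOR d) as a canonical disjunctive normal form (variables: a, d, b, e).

(NOT a AND NOT d AND NOT b AND NOT e) OR (NOT a AND NOT d AND NOT b AND e) OR (NOT a AND d AND b AND NOT e) OR (NOT a AND d AND b AND e) OR (a AND NOT d AND NOT b AND NOT e) OR (a AND NOT d AND b AND e) OR (a AND d AND NOT b AND e) OR (a AND d AND b AND NOT e)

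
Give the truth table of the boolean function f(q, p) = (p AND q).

q | p | Output
--------------
0 | 0 | 0
0 | 1 | 0
1 | 0 | 0
1 | 1 | 1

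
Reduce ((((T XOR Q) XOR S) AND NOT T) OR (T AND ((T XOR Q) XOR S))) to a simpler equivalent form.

By distribution ((E AND v) OR (E AND NOT v) = E):
= ((T XOR Q) XOR S)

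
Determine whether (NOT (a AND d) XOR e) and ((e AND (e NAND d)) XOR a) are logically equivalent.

No. Counterexample: with e=0, d=0, a=0, Expression 1 = 1 but Expression 2 = 0.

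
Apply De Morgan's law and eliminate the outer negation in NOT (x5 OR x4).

NOT x5 AND NOT x4
De Morgan's: NOT(OR of terms) = AND of negations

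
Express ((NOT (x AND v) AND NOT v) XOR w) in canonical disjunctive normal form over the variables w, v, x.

(NOT w AND NOT v AND NOT x) OR (NOT w AND NOT v AND x) OR (w AND v AND NOT x) OR (w AND v AND x)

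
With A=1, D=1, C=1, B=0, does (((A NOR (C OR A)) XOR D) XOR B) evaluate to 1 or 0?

Substituting: (((1 NOR (1 OR 1)) XOR 1) XOR 0)
= 1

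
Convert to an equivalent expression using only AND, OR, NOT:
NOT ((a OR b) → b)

(a OR b) AND NOT b
(Negated implication: NOT(A → B) = A AND NOT B)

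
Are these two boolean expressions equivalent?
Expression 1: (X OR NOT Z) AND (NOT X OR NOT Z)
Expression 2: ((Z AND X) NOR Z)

Yes, they are equivalent — the two output columns agree on all 4 assignments:
X | Z | Expression 1 | Expression 2
-----------------------------------
0 | 0 | 1 | 1
0 | 1 | 0 | 0
1 | 0 | 1 | 1
1 | 1 | 0 | 0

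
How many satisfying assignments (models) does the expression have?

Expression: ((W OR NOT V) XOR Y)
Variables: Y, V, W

Satisfying assignments: (0,0,0), (0,0,1), (0,1,1), (1,1,0)
Count: 4 out of 8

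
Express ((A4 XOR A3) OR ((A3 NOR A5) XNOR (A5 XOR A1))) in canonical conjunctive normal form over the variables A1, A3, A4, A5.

(A1 OR A3 OR A4 OR A5) AND (A1 OR A3 OR A4 OR NOT A5) AND (A1 OR NOT A3 OR NOT A4 OR NOT A5) AND (NOT A1 OR NOT A3 OR NOT A4 OR A5)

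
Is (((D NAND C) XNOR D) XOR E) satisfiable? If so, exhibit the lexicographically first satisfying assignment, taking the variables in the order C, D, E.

C=0, D=0, E=1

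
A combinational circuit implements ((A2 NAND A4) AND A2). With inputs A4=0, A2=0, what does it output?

Substituting: ((0 NAND 0) AND 0)
= 0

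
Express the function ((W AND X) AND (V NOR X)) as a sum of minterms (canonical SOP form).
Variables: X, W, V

Σm() = FALSE (no minterms)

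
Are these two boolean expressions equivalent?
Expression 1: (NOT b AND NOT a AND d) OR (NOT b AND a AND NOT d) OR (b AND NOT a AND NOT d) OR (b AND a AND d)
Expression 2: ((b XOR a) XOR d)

Yes, they are equivalent — the two output columns agree on all 8 assignments:
b | a | d | Expression 1 | Expression 2
---------------------------------------
0 | 0 | 0 | 0 | 0
0 | 0 | 1 | 1 | 1
0 | 1 | 0 | 1 | 1
0 | 1 | 1 | 0 | 0
1 | 0 | 0 | 1 | 1
1 | 0 | 1 | 0 | 0
1 | 1 | 0 | 0 | 0
1 | 1 | 1 | 1 | 1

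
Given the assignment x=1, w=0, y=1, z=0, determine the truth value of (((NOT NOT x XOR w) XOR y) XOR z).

Substituting: (((NOT NOT 1 XOR 0) XOR 1) XOR 0)
= 0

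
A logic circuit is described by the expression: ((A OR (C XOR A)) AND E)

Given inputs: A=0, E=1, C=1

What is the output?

Substituting: ((0 OR (1 XOR 0)) AND 1)
= 1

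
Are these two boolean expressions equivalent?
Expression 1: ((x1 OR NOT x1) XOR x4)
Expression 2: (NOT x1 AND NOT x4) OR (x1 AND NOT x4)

Yes, they are equivalent — the two output columns agree on all 4 assignments:
x1 | x4 | Expression 1 | Expression 2
-------------------------------------
0 | 0 | 1 | 1
0 | 1 | 0 | 0
1 | 0 | 1 | 1
1 | 1 | 0 | 0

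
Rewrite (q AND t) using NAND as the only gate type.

((q NAND t) NAND (q NAND t))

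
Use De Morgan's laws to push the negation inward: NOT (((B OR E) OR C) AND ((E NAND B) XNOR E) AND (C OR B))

NOT ((B OR E) OR C) OR NOT ((E NAND B) XNOR E) OR NOT (C OR B)
De Morgan's: NOT(AND of terms) = OR of negations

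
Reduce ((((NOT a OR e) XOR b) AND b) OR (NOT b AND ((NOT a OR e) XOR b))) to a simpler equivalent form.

By distribution ((E AND v) OR (E AND NOT v) = E):
= ((NOT a OR e) XOR b)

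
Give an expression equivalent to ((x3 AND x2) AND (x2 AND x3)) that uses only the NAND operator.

((((x3 NAND x2) NAND (x3 NAND x2)) NAND ((x2 NAND x3) NAND (x2 NAND x3))) NAND (((x3 NAND x2) NAND (x3 NAND x2)) NAND ((x2 NAND x3) NAND (x2 NAND x3))))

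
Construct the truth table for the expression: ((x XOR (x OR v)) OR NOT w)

x | v | w | Output
------------------
0 | 0 | 0 | 1
0 | 0 | 1 | 0
0 | 1 | 0 | 1
0 | 1 | 1 | 1
1 | 0 | 0 | 1
1 | 0 | 1 | 0
1 | 1 | 0 | 1
1 | 1 | 1 | 0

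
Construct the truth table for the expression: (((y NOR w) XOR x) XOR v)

y | x | w | v | Output
----------------------
0 | 0 | 0 | 0 | 1
0 | 0 | 0 | 1 | 0
0 | 0 | 1 | 0 | 0
0 | 0 | 1 | 1 | 1
0 | 1 | 0 | 0 | 0
0 | 1 | 0 | 1 | 1
0 | 1 | 1 | 0 | 1
0 | 1 | 1 | 1 | 0
1 | 0 | 0 | 0 | 0
1 | 0 | 0 | 1 | 1
1 | 0 | 1 | 0 | 0
1 | 0 | 1 | 1 | 1
1 | 1 | 0 | 0 | 1
1 | 1 | 0 | 1 | 0
1 | 1 | 1 | 0 | 1
1 | 1 | 1 | 1 | 0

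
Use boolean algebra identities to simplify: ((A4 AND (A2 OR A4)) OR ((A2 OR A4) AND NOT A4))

By distribution ((E AND v) OR (E AND NOT v) = E):
= (A2 OR A4)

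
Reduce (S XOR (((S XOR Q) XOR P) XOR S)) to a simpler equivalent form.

By XOR self-cancellation ((E XOR v) XOR v = E):
= ((S XOR Q) XOR P)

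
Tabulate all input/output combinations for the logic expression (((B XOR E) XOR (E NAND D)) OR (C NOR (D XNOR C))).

C | B | E | D | Output
----------------------
0 | 0 | 0 | 0 | 1
0 | 0 | 0 | 1 | 1
0 | 0 | 1 | 0 | 0
0 | 0 | 1 | 1 | 1
0 | 1 | 0 | 0 | 0
0 | 1 | 0 | 1 | 1
0 | 1 | 1 | 0 | 1
0 | 1 | 1 | 1 | 1
1 | 0 | 0 | 0 | 1
1 | 0 | 0 | 1 | 1
1 | 0 | 1 | 0 | 0
1 | 0 | 1 | 1 | 1
1 | 1 | 0 | 0 | 0
1 | 1 | 0 | 1 | 0
1 | 1 | 1 | 0 | 1
1 | 1 | 1 | 1 | 0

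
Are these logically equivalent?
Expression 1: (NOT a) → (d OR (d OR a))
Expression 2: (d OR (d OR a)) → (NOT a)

No, Converse is not equivalent to original (counterexample: a=0, d=0)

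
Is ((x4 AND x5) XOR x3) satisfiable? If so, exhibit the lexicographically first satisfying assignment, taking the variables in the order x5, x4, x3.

x5=0, x4=0, x3=1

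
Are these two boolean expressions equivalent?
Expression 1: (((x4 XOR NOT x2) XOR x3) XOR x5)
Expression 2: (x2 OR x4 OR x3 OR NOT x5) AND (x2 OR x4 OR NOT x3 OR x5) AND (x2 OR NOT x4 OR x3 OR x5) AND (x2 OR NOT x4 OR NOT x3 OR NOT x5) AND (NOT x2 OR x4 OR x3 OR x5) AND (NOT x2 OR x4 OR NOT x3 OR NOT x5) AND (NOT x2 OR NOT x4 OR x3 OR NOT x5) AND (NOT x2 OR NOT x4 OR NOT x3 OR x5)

Yes, they are equivalent — the two output columns agree on all 16 assignments:
x2 | x4 | x3 | x5 | Expression 1 | Expression 2
-----------------------------------------------
0 | 0 | 0 | 0 | 1 | 1
0 | 0 | 0 | 1 | 0 | 0
0 | 0 | 1 | 0 | 0 | 0
0 | 0 | 1 | 1 | 1 | 1
0 | 1 | 0 | 0 | 0 | 0
0 | 1 | 0 | 1 | 1 | 1
0 | 1 | 1 | 0 | 1 | 1
0 | 1 | 1 | 1 | 0 | 0
1 | 0 | 0 | 0 | 0 | 0
1 | 0 | 0 | 1 | 1 | 1
1 | 0 | 1 | 0 | 1 | 1
1 | 0 | 1 | 1 | 0 | 0
1 | 1 | 0 | 0 | 1 | 1
1 | 1 | 0 | 1 | 0 | 0
1 | 1 | 1 | 0 | 0 | 0
1 | 1 | 1 | 1 | 1 | 1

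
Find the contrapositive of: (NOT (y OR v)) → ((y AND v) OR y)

Contrapositive: NOT ((y AND v) OR y) → (y OR v)
Note: A statement and its contrapositive are logically equivalent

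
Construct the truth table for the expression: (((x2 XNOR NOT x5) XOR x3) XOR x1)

x5 | x3 | x2 | x1 | Output
--------------------------
0 | 0 | 0 | 0 | 0
0 | 0 | 0 | 1 | 1
0 | 0 | 1 | 0 | 1
0 | 0 | 1 | 1 | 0
0 | 1 | 0 | 0 | 1
0 | 1 | 0 | 1 | 0
0 | 1 | 1 | 0 | 0
0 | 1 | 1 | 1 | 1
1 | 0 | 0 | 0 | 1
1 | 0 | 0 | 1 | 0
1 | 0 | 1 | 0 | 0
1 | 0 | 1 | 1 | 1
1 | 1 | 0 | 0 | 0
1 | 1 | 0 | 1 | 1
1 | 1 | 1 | 0 | 1
1 | 1 | 1 | 1 | 0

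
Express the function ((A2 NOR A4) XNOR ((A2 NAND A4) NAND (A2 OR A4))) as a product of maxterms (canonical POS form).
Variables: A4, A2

ΠM(3) = (NOT A4 OR NOT A2)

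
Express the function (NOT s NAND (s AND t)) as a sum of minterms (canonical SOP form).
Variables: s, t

Σm(0, 1, 2, 3) = (NOT s AND NOT t) OR (NOT s AND t) OR (s AND NOT t) OR (s AND t)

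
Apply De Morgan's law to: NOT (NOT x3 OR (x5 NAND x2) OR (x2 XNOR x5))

x3 AND NOT (x5 NAND x2) AND NOT (x2 XNOR x5)
De Morgan's: NOT(OR of terms) = AND of negations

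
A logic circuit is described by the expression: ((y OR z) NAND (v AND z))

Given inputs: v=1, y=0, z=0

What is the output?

Substituting: ((0 OR 0) NAND (1 AND 0))
= 1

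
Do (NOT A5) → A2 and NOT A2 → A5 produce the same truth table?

Yes, Contrapositive is always equivalent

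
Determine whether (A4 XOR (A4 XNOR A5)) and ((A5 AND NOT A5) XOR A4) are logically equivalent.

No. Counterexample: with A4=0, A5=0, Expression 1 = 1 but Expression 2 = 0.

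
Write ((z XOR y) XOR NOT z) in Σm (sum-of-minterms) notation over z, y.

Σm(0, 2) = (NOT z AND NOT y) OR (z AND NOT y)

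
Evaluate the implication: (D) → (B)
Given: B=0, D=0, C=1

Antecedent (D) = 0; consequent (B) = 0.
0 → 0 = 1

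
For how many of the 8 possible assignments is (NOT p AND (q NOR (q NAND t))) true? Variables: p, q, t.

No assignment satisfies the expression.
Count: 0 out of 8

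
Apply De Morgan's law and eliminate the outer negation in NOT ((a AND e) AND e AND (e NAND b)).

NOT (a AND e) OR NOT e OR NOT (e NAND b)
De Morgan's: NOT(AND of terms) = OR of negations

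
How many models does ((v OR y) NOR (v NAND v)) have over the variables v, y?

No assignment satisfies the expression.
Count: 0 out of 4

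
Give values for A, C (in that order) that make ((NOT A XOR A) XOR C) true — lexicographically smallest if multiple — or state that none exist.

A=0, C=0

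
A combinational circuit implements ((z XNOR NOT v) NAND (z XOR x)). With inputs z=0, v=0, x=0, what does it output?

Substituting: ((0 XNOR NOT 0) NAND (0 XOR 0))
= 1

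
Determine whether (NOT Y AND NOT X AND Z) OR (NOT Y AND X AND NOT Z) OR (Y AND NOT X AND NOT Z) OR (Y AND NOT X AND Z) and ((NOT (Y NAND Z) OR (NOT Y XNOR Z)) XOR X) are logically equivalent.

Yes, they are equivalent — the two output columns agree on all 8 assignments:
Y | X | Z | Expression 1 | Expression 2
---------------------------------------
0 | 0 | 0 | 0 | 0
0 | 0 | 1 | 1 | 1
0 | 1 | 0 | 1 | 1
0 | 1 | 1 | 0 | 0
1 | 0 | 0 | 1 | 1
1 | 0 | 1 | 1 | 1
1 | 1 | 0 | 0 | 0
1 | 1 | 1 | 0 | 0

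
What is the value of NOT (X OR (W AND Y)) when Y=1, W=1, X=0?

Substituting: NOT (0 OR (1 AND 1))
= 0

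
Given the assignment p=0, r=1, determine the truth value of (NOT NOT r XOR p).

Substituting: (NOT NOT 1 XOR 0)
= 1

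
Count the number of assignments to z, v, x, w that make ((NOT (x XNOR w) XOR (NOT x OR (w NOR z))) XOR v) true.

Satisfying assignments: (0,0,0,0), (0,1,0,1), (0,1,1,0), (0,1,1,1), (1,0,0,0), (1,0,1,0), (1,1,0,1), (1,1,1,1)
Count: 8 out of 16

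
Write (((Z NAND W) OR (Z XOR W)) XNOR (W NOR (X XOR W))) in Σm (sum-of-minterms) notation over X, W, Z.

Σm(0, 1, 3, 7) = (NOT X AND NOT W AND NOT Z) OR (NOT X AND NOT W AND Z) OR (NOT X AND W AND Z) OR (X AND W AND Z)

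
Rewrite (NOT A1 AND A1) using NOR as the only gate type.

(((A1 NOR A1) NOR (A1 NOR A1)) NOR (A1 NOR A1))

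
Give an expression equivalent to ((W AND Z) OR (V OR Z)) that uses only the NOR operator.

((((W NOR W) NOR (Z NOR Z)) NOR ((V NOR Z) NOR (V NOR Z))) NOR (((W NOR W) NOR (Z NOR Z)) NOR ((V NOR Z) NOR (V NOR Z))))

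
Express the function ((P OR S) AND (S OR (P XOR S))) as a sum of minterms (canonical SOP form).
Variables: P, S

Σm(1, 2, 3) = (NOT P AND S) OR (P AND NOT S) OR (P AND S)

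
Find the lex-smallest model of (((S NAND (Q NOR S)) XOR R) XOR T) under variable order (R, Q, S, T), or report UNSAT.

R=0, Q=0, S=0, T=0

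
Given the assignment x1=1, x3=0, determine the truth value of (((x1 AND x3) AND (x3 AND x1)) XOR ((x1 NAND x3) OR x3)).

Substituting: (((1 AND 0) AND (0 AND 1)) XOR ((1 NAND 0) OR 0))
= 1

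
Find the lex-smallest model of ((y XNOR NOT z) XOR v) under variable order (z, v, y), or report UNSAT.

z=0, v=0, y=1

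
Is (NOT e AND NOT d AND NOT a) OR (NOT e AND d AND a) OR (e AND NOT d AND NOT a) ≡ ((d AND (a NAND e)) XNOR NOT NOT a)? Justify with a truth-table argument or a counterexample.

Yes, they are equivalent — the two output columns agree on all 8 assignments:
e | d | a | Expression 1 | Expression 2
---------------------------------------
0 | 0 | 0 | 1 | 1
0 | 0 | 1 | 0 | 0
0 | 1 | 0 | 0 | 0
0 | 1 | 1 | 1 | 1
1 | 0 | 0 | 1 | 1
1 | 0 | 1 | 0 | 0
1 | 1 | 0 | 0 | 0
1 | 1 | 1 | 0 | 0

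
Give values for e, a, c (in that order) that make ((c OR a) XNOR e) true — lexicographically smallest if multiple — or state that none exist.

e=0, a=0, c=0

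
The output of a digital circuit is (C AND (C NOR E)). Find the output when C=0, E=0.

Substituting: (0 AND (0 NOR 0))
= 0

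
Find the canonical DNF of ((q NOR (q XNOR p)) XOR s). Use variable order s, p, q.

(NOT s AND p AND NOT q) OR (s AND NOT p AND NOT q) OR (s AND NOT p AND q) OR (s AND p AND q)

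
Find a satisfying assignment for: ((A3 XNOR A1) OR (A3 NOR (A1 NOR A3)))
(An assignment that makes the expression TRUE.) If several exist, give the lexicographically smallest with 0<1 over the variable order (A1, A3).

A1=0, A3=0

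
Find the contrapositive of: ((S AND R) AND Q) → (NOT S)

Contrapositive: S → NOT ((S AND R) AND Q)
Note: A statement and its contrapositive are logically equivalent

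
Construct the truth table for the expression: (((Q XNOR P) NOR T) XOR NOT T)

Q | T | P | Output
------------------
0 | 0 | 0 | 1
0 | 0 | 1 | 0
0 | 1 | 0 | 0
0 | 1 | 1 | 0
1 | 0 | 0 | 0
1 | 0 | 1 | 1
1 | 1 | 0 | 0
1 | 1 | 1 | 0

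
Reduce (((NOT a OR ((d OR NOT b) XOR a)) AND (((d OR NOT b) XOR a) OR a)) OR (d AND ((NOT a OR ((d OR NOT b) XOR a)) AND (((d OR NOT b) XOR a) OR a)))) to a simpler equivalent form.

By absorption (E OR (E AND v) = E) then distribution ((E OR v) AND (E OR NOT v) = E):
= ((d OR NOT b) XOR a)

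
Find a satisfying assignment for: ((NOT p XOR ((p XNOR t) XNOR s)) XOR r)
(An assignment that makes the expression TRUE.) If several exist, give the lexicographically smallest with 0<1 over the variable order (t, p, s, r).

t=0, p=0, s=0, r=0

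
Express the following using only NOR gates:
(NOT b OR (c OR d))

(((b NOR b) NOR ((c NOR d) NOR (c NOR d))) NOR ((b NOR b) NOR ((c NOR d) NOR (c NOR d))))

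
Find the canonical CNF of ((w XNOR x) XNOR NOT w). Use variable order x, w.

(NOT x OR w) AND (NOT x OR NOT w)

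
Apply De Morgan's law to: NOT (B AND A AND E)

NOT B OR NOT A OR NOT E
De Morgan's: NOT(AND of terms) = OR of negations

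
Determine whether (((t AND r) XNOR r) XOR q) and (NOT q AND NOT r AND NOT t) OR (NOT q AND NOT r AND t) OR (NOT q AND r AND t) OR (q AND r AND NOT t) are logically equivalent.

Yes, they are equivalent — the two output columns agree on all 8 assignments:
q | r | t | Expression 1 | Expression 2
---------------------------------------
0 | 0 | 0 | 1 | 1
0 | 0 | 1 | 1 | 1
0 | 1 | 0 | 0 | 0
0 | 1 | 1 | 1 | 1
1 | 0 | 0 | 0 | 0
1 | 0 | 1 | 0 | 0
1 | 1 | 0 | 1 | 1
1 | 1 | 1 | 0 | 0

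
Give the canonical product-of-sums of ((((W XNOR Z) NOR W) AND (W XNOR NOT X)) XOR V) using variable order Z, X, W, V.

ΠM(0, 2, 4, 6, 8, 10, 13, 14) = (Z OR X OR W OR V) AND (Z OR X OR NOT W OR V) AND (Z OR NOT X OR W OR V) AND (Z OR NOT X OR NOT W OR V) AND (NOT Z OR X OR W OR V) AND (NOT Z OR X OR NOT W OR V) AND (NOT Z OR NOT X OR W OR NOT V) AND (NOT Z OR NOT X OR NOT W OR V)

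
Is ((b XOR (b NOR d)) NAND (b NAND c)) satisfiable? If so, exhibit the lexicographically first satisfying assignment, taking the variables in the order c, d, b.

c=0, d=1, b=0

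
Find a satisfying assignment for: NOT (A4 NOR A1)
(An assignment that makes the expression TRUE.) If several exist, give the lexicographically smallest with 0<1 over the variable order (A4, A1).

A4=0, A1=1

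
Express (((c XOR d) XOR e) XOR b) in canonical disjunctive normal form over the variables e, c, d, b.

(NOT e AND NOT c AND NOT d AND b) OR (NOT e AND NOT c AND d AND NOT b) OR (NOT e AND c AND NOT d AND NOT b) OR (NOT e AND c AND d AND b) OR (e AND NOT c AND NOT d AND NOT b) OR (e AND NOT c AND d AND b) OR (e AND c AND NOT d AND b) OR (e AND c AND d AND NOT b)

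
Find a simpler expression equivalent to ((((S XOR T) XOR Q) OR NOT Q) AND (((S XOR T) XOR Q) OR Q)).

By distribution ((E OR v) AND (E OR NOT v) = E):
= ((S XOR T) XOR Q)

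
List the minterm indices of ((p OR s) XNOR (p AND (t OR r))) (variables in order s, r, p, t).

Σm(0, 1, 3, 4, 5, 6, 7, 11, 14, 15) = (NOT s AND NOT r AND NOT p AND NOT t) OR (NOT s AND NOT r AND NOT p AND t) OR (NOT s AND NOT r AND p AND t) OR (NOT s AND r AND NOT p AND NOT t) OR (NOT s AND r AND NOT p AND t) OR (NOT s AND r AND p AND NOT t) OR (NOT s AND r AND p AND t) OR (s AND NOT r AND p AND t) OR (s AND r AND p AND NOT t) OR (s AND r AND p AND t)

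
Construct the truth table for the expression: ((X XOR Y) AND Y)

X | Y | Output
--------------
0 | 0 | 0
0 | 1 | 1
1 | 0 | 0
1 | 1 | 0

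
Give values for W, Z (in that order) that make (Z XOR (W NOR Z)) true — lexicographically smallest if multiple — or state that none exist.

W=0, Z=0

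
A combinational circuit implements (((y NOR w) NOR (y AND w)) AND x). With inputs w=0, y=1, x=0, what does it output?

Substituting: (((1 NOR 0) NOR (1 AND 0)) AND 0)
= 0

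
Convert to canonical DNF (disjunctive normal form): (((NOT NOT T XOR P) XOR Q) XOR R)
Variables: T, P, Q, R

(NOT T AND NOT P AND NOT Q AND R) OR (NOT T AND NOT P AND Q AND NOT R) OR (NOT T AND P AND NOT Q AND NOT R) OR (NOT T AND P AND Q AND R) OR (T AND NOT P AND NOT Q AND NOT R) OR (T AND NOT P AND Q AND R) OR (T AND P AND NOT Q AND R) OR (T AND P AND Q AND NOT R)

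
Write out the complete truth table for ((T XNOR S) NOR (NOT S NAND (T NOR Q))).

S | T | Q | Output
------------------
0 | 0 | 0 | 0
0 | 0 | 1 | 0
0 | 1 | 0 | 0
0 | 1 | 1 | 0
1 | 0 | 0 | 0
1 | 0 | 1 | 0
1 | 1 | 0 | 0
1 | 1 | 1 | 0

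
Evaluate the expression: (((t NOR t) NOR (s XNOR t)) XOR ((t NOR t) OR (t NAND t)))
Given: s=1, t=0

Substituting: (((0 NOR 0) NOR (1 XNOR 0)) XOR ((0 NOR 0) OR (0 NAND 0)))
= 1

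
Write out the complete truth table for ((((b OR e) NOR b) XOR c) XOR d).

b | c | e | d | Output
----------------------
0 | 0 | 0 | 0 | 1
0 | 0 | 0 | 1 | 0
0 | 0 | 1 | 0 | 0
0 | 0 | 1 | 1 | 1
0 | 1 | 0 | 0 | 0
0 | 1 | 0 | 1 | 1
0 | 1 | 1 | 0 | 1
0 | 1 | 1 | 1 | 0
1 | 0 | 0 | 0 | 0
1 | 0 | 0 | 1 | 1
1 | 0 | 1 | 0 | 0
1 | 0 | 1 | 1 | 1
1 | 1 | 0 | 0 | 1
1 | 1 | 0 | 1 | 0
1 | 1 | 1 | 0 | 1
1 | 1 | 1 | 1 | 0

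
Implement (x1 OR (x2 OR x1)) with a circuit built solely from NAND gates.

((x1 NAND x1) NAND (((x2 NAND x2) NAND (x1 NAND x1)) NAND ((x2 NAND x2) NAND (x1 NAND x1))))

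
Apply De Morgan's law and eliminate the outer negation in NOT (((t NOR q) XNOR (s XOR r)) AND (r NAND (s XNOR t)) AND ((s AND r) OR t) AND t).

NOT ((t NOR q) XNOR (s XOR r)) OR NOT (r NAND (s XNOR t)) OR NOT ((s AND r) OR t) OR NOT t
De Morgan's: NOT(AND of terms) = OR of negations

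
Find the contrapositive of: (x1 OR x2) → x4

Contrapositive: NOT x4 → NOT (x1 OR x2)
Note: A statement and its contrapositive are logically equivalent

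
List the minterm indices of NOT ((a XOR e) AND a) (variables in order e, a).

Σm(0, 2, 3) = (NOT e AND NOT a) OR (e AND NOT a) OR (e AND a)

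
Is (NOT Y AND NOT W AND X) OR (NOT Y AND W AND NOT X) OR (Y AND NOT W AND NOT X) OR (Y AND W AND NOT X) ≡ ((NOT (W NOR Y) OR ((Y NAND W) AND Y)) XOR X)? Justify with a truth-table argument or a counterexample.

Yes, they are equivalent — the two output columns agree on all 8 assignments:
Y | W | X | Expression 1 | Expression 2
---------------------------------------
0 | 0 | 0 | 0 | 0
0 | 0 | 1 | 1 | 1
0 | 1 | 0 | 1 | 1
0 | 1 | 1 | 0 | 0
1 | 0 | 0 | 1 | 1
1 | 0 | 1 | 0 | 0
1 | 1 | 0 | 1 | 1
1 | 1 | 1 | 0 | 0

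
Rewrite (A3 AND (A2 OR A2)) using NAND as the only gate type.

((A3 NAND ((A2 NAND A2) NAND (A2 NAND A2))) NAND (A3 NAND ((A2 NAND A2) NAND (A2 NAND A2))))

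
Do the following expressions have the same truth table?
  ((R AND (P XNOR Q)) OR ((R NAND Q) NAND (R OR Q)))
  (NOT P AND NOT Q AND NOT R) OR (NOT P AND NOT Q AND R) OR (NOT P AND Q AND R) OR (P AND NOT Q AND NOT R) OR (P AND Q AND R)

Yes, they are equivalent — the two output columns agree on all 8 assignments:
P | Q | R | Expression 1 | Expression 2
---------------------------------------
0 | 0 | 0 | 1 | 1
0 | 0 | 1 | 1 | 1
0 | 1 | 0 | 0 | 0
0 | 1 | 1 | 1 | 1
1 | 0 | 0 | 1 | 1
1 | 0 | 1 | 0 | 0
1 | 1 | 0 | 0 | 0
1 | 1 | 1 | 1 | 1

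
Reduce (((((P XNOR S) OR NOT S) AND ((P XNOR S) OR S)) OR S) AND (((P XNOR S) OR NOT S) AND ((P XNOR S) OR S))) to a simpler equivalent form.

By absorption (E AND (E OR v) = E) then distribution ((E OR v) AND (E OR NOT v) = E):
= (P XNOR S)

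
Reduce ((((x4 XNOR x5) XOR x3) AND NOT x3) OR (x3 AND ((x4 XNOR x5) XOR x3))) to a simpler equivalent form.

By distribution ((E AND v) OR (E AND NOT v) = E):
= ((x4 XNOR x5) XOR x3)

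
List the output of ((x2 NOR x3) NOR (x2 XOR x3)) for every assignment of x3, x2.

x3 | x2 | Output
----------------
0 | 0 | 0
0 | 1 | 0
1 | 0 | 0
1 | 1 | 1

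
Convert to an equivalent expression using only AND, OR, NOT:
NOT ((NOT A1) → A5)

(NOT A1) AND NOT A5
(Negated implication: NOT(A → B) = A AND NOT B)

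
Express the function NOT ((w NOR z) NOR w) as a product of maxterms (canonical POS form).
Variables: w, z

ΠM(1) = (w OR NOT z)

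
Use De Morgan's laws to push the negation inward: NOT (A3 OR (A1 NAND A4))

NOT A3 AND NOT (A1 NAND A4)
De Morgan's: NOT(OR of terms) = AND of negations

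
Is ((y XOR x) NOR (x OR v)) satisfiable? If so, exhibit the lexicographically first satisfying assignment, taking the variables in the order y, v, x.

y=0, v=0, x=0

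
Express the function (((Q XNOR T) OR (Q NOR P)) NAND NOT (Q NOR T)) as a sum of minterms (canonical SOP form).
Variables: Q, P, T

Σm(0, 2, 3, 4, 6) = (NOT Q AND NOT P AND NOT T) OR (NOT Q AND P AND NOT T) OR (NOT Q AND P AND T) OR (Q AND NOT P AND NOT T) OR (Q AND P AND NOT T)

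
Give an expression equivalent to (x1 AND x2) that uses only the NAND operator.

((x1 NAND x2) NAND (x1 NAND x2))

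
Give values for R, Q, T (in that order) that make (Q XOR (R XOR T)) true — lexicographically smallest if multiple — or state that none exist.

R=0, Q=0, T=1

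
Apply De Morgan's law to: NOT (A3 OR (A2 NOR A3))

NOT A3 AND NOT (A2 NOR A3)
De Morgan's: NOT(OR of terms) = AND of negations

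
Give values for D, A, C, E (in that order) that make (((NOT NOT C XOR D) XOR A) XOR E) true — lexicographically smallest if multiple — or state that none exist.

D=0, A=0, C=0, E=1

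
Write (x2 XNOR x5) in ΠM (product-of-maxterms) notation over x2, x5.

ΠM(1, 2) = (x2 OR NOT x5) AND (NOT x2 OR x5)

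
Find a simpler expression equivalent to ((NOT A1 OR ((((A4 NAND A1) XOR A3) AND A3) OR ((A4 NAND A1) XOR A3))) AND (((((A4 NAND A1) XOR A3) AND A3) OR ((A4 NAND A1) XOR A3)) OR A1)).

By distribution ((E OR v) AND (E OR NOT v) = E) then absorption (E OR (E AND v) = E):
= ((A4 NAND A1) XOR A3)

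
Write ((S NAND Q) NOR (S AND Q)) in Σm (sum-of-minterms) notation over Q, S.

Σm() = FALSE (no minterms)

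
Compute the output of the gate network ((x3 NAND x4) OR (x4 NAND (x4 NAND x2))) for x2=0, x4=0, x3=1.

Substituting: ((1 NAND 0) OR (0 NAND (0 NAND 0)))
= 1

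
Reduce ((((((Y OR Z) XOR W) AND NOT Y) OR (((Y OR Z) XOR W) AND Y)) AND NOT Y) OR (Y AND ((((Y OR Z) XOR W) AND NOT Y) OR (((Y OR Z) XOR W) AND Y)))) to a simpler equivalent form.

By distribution ((E AND v) OR (E AND NOT v) = E) then distribution ((E AND v) OR (E AND NOT v) = E):
= ((Y OR Z) XOR W)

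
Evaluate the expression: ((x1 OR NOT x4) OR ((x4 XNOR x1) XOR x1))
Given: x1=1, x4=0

Substituting: ((1 OR NOT 0) OR ((0 XNOR 1) XOR 1))
= 1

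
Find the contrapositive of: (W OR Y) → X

Contrapositive: NOT X → NOT (W OR Y)
Note: A statement and its contrapositive are logically equivalent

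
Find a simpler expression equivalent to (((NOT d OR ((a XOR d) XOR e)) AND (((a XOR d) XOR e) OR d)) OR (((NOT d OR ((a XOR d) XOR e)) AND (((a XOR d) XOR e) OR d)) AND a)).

By absorption (E OR (E AND v) = E) then distribution ((E OR v) AND (E OR NOT v) = E):
= ((a XOR d) XOR e)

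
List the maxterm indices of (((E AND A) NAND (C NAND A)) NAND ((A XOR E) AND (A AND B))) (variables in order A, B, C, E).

ΠM(12, 14) = (NOT A OR NOT B OR C OR E) AND (NOT A OR NOT B OR NOT C OR E)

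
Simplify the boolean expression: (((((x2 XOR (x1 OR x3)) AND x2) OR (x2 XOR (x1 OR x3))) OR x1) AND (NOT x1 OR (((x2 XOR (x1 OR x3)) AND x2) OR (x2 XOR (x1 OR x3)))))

By distribution ((E OR v) AND (E OR NOT v) = E) then absorption (E OR (E AND v) = E):
= (x2 XOR (x1 OR x3))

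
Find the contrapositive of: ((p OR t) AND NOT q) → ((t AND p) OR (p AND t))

Contrapositive: NOT ((t AND p) OR (p AND t)) → NOT ((p OR t) AND NOT q)
Note: A statement and its contrapositive are logically equivalent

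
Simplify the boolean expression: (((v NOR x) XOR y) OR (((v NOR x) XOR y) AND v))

By absorption (E OR (E AND v) = E):
= ((v NOR x) XOR y)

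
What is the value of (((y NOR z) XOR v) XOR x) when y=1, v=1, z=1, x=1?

Substituting: (((1 NOR 1) XOR 1) XOR 1)
= 0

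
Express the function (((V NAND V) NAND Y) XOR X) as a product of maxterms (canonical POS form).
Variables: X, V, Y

ΠM(1, 4, 6, 7) = (X OR V OR NOT Y) AND (NOT X OR V OR Y) AND (NOT X OR NOT V OR Y) AND (NOT X OR NOT V OR NOT Y)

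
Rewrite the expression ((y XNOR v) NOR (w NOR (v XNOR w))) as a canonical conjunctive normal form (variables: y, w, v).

(y OR w OR v) AND (y OR w OR NOT v) AND (y OR NOT w OR v) AND (NOT y OR w OR NOT v) AND (NOT y OR NOT w OR NOT v)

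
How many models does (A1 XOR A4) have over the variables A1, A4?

Satisfying assignments: (0,1), (1,0)
Count: 2 out of 4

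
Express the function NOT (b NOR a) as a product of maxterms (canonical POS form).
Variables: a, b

ΠM(0) = (a OR b)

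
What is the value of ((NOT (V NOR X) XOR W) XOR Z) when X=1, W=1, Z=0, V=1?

Substituting: ((NOT (1 NOR 1) XOR 1) XOR 0)
= 0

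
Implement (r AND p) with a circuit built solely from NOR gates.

((r NOR r) NOR (p NOR p))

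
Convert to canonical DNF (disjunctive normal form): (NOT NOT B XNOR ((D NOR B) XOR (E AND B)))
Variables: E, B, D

(NOT E AND NOT B AND D) OR (E AND NOT B AND D) OR (E AND B AND NOT D) OR (E AND B AND D)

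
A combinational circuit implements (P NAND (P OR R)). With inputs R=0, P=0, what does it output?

Substituting: (0 NAND (0 OR 0))
= 1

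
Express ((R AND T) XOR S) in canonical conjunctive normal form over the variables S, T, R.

(S OR T OR R) AND (S OR T OR NOT R) AND (S OR NOT T OR R) AND (NOT S OR NOT T OR NOT R)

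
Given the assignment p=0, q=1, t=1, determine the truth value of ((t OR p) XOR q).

Substituting: ((1 OR 0) XOR 1)
= 0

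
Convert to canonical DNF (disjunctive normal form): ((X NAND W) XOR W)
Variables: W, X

(NOT W AND NOT X) OR (NOT W AND X) OR (W AND X)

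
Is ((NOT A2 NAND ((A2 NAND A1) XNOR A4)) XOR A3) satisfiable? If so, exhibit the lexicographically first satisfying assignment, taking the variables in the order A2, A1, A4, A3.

A2=0, A1=0, A4=0, A3=0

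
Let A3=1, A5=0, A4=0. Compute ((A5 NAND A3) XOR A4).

Substituting: ((0 NAND 1) XOR 0)
= 1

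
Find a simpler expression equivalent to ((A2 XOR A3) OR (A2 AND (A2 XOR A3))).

By absorption (E OR (E AND v) = E):
= (A2 XOR A3)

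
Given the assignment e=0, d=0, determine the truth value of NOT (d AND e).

Substituting: NOT (0 AND 0)
= 1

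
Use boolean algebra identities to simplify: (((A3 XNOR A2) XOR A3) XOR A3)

By XOR self-cancellation ((E XOR v) XOR v = E):
= (A3 XNOR A2)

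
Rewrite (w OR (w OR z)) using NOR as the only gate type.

((w NOR ((w NOR z) NOR (w NOR z))) NOR (w NOR ((w NOR z) NOR (w NOR z))))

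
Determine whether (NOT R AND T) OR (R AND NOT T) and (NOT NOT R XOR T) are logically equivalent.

Yes, they are equivalent — the two output columns agree on all 4 assignments:
R | T | Expression 1 | Expression 2
-----------------------------------
0 | 0 | 0 | 0
0 | 1 | 1 | 1
1 | 0 | 1 | 1
1 | 1 | 0 | 0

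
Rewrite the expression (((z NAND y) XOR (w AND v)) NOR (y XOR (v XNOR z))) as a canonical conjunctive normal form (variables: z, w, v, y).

(z OR w OR v OR y) AND (z OR w OR v OR NOT y) AND (z OR w OR NOT v OR y) AND (z OR w OR NOT v OR NOT y) AND (z OR NOT w OR v OR y) AND (z OR NOT w OR v OR NOT y) AND (z OR NOT w OR NOT v OR NOT y) AND (NOT z OR w OR v OR y) AND (NOT z OR w OR v OR NOT y) AND (NOT z OR w OR NOT v OR y) AND (NOT z OR NOT w OR v OR y) AND (NOT z OR NOT w OR v OR NOT y) AND (NOT z OR NOT w OR NOT v OR y) AND (NOT z OR NOT w OR NOT v OR NOT y)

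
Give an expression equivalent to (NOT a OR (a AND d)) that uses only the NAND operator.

(((a NAND a) NAND (a NAND a)) NAND (((a NAND d) NAND (a NAND d)) NAND ((a NAND d) NAND (a NAND d))))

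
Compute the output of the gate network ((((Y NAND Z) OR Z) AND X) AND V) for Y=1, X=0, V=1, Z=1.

Substituting: ((((1 NAND 1) OR 1) AND 0) AND 1)
= 0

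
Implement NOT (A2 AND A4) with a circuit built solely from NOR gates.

(((A2 NOR A2) NOR (A4 NOR A4)) NOR ((A2 NOR A2) NOR (A4 NOR A4)))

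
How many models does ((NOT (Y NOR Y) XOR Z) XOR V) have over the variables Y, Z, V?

Satisfying assignments: (0,0,1), (0,1,0), (1,0,0), (1,1,1)
Count: 4 out of 8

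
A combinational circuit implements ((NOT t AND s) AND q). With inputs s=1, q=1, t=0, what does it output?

Substituting: ((NOT 0 AND 1) AND 1)
= 1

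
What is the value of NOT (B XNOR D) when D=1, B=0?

Substituting: NOT (0 XNOR 1)
= 1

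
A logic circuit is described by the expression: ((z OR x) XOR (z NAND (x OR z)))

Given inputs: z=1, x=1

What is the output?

Substituting: ((1 OR 1) XOR (1 NAND (1 OR 1)))
= 1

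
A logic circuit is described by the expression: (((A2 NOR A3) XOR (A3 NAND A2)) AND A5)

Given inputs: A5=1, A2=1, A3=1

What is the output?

Substituting: (((1 NOR 1) XOR (1 NAND 1)) AND 1)
= 0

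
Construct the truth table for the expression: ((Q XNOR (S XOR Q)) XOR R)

Q | S | R | Output
------------------
0 | 0 | 0 | 1
0 | 0 | 1 | 0
0 | 1 | 0 | 0
0 | 1 | 1 | 1
1 | 0 | 0 | 1
1 | 0 | 1 | 0
1 | 1 | 0 | 0
1 | 1 | 1 | 1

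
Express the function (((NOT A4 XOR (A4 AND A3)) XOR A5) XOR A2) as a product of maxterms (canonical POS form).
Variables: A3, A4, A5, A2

ΠM(1, 2, 4, 7, 9, 10, 13, 14) = (A3 OR A4 OR A5 OR NOT A2) AND (A3 OR A4 OR NOT A5 OR A2) AND (A3 OR NOT A4 OR A5 OR A2) AND (A3 OR NOT A4 OR NOT A5 OR NOT A2) AND (NOT A3 OR A4 OR A5 OR NOT A2) AND (NOT A3 OR A4 OR NOT A5 OR A2) AND (NOT A3 OR NOT A4 OR A5 OR NOT A2) AND (NOT A3 OR NOT A4 OR NOT A5 OR A2)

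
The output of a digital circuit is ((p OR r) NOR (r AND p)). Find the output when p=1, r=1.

Substituting: ((1 OR 1) NOR (1 AND 1))
= 0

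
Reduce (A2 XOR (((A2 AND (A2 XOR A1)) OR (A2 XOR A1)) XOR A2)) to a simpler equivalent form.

By XOR self-cancellation ((E XOR v) XOR v = E) then absorption (E OR (E AND v) = E):
= (A2 XOR A1)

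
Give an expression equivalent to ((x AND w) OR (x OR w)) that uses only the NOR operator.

((((x NOR x) NOR (w NOR w)) NOR ((x NOR w) NOR (x NOR w))) NOR (((x NOR x) NOR (w NOR w)) NOR ((x NOR w) NOR (x NOR w))))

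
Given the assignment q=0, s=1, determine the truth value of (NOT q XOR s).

Substituting: (NOT 0 XOR 1)
= 0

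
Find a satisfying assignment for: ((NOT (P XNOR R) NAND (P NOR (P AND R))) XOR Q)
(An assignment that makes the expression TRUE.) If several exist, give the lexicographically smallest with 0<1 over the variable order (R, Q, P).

R=0, Q=0, P=0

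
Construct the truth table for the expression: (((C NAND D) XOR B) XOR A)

B | A | D | C | Output
----------------------
0 | 0 | 0 | 0 | 1
0 | 0 | 0 | 1 | 1
0 | 0 | 1 | 0 | 1
0 | 0 | 1 | 1 | 0
0 | 1 | 0 | 0 | 0
0 | 1 | 0 | 1 | 0
0 | 1 | 1 | 0 | 0
0 | 1 | 1 | 1 | 1
1 | 0 | 0 | 0 | 0
1 | 0 | 0 | 1 | 0
1 | 0 | 1 | 0 | 0
1 | 0 | 1 | 1 | 1
1 | 1 | 0 | 0 | 1
1 | 1 | 0 | 1 | 1
1 | 1 | 1 | 0 | 1
1 | 1 | 1 | 1 | 0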